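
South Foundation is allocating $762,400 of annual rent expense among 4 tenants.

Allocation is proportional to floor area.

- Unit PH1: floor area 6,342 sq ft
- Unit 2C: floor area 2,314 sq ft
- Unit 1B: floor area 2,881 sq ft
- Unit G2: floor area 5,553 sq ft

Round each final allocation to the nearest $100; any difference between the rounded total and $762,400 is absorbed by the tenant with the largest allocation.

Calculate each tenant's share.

Unit PH1: $283,000; Unit 2C: $103,200; Unit 1B: $128,500; Unit G2: $247,700

Sum of floor area: 17,090.
Pro-rata amounts: Unit PH1 6,342/17,090 × $762,400 = 282,922.22; Unit 2C 2,314/17,090 × $762,400 = 103,229.58; Unit 1B 2,881/17,090 × $762,400 = 128,523.96; Unit G2 5,553/17,090 × $762,400 = 247,724.24.
Rounded to nearest $100: Unit PH1 $282,900; Unit 2C $103,200; Unit 1B $128,500; Unit G2 $247,700. Sum = $762,300.
Difference $762,400 − $762,300 = +$100 applied to largest allocation (Unit PH1): Unit PH1 becomes $283,000.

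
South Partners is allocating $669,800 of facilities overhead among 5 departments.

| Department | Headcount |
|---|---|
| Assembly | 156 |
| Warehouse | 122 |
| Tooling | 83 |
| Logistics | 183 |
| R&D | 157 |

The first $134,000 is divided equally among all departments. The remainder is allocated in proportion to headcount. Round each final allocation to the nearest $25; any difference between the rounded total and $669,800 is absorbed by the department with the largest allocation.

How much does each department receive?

Assembly: $146,025; Warehouse: $120,050; Tooling: $90,250; Logistics: $166,675; R&D: $146,800

First tranche $134,000 split equally: $26,800 each.
Remainder $535,800 by headcount (total 701): Assembly 119,236.52 → $119,225; Warehouse 93,249.07 → $93,250; Tooling 63,439.94 → $63,450; Logistics 139,873.61 → $139,875; R&D 120,000.86 → $120,000.
Totals: Assembly $26,800 + $119,225 = $146,025; Warehouse $26,800 + $93,250 = $120,050; Tooling $26,800 + $63,450 = $90,250; Logistics $26,800 + $139,875 = $166,675; R&D $26,800 + $120,000 = $146,800.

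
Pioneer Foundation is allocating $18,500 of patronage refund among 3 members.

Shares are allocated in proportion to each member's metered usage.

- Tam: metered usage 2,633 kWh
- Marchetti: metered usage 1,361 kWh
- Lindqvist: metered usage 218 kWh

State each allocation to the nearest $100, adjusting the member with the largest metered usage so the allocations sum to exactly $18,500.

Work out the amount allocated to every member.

Tam: $11,500 · Marchetti: $6,000 · Lindqvist: $1,000

Combined metered usage = 4,212.
Raw shares: Tam 2,633/4,212 × $18,500 = 11,564.70; Marchetti 1,361/4,212 × $18,500 = 5,977.80; Lindqvist 218/4,212 × $18,500 = 957.50.
After rounding ($100): Tam $11,600; Marchetti $6,000; Lindqvist $1,000. Sum = $18,600.
Difference $18,500 − $18,600 = −$100 applied to largest metered usage (Tam): Tam becomes $11,500.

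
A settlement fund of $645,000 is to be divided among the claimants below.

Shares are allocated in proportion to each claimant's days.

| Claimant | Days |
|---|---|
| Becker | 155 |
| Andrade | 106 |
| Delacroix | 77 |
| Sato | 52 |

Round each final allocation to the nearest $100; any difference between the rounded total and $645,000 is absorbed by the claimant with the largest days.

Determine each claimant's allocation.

Becker: $256,400 · Andrade: $175,300 · Delacroix: $127,300 · Sato: $86,000

Days total: 390.
Raw shares: Becker 155/390 × $645,000 = 256,346.15; Andrade 106/390 × $645,000 = 175,307.69; Delacroix 77/390 × $645,000 = 127,346.15; Sato 52/390 × $645,000 = 86,000.00.
Rounded to nearest $100: Becker $256,300; Andrade $175,300; Delacroix $127,300; Sato $86,000. Sum = $644,900.
Difference $645,000 − $644,900 = +$100 applied to largest days (Becker): Becker becomes $256,400.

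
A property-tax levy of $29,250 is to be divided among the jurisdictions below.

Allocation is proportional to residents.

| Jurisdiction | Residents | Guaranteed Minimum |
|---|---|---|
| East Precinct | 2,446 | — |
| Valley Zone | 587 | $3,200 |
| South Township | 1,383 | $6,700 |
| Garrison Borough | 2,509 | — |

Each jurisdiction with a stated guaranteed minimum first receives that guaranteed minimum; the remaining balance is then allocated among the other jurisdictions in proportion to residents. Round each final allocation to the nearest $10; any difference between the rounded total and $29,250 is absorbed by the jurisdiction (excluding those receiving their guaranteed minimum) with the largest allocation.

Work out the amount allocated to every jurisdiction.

East Precinct: $9,550; Valley Zone: $3,200; South Township: $6,700; Garrison Borough: $9,800

Minimums first: Valley Zone $3,200; South Township $6,700. Balance $19,350.
Balance split over remaining residents 4,955: East Precinct 9,551.99 → $9,550; Garrison Borough 9,798.01 → $9,800.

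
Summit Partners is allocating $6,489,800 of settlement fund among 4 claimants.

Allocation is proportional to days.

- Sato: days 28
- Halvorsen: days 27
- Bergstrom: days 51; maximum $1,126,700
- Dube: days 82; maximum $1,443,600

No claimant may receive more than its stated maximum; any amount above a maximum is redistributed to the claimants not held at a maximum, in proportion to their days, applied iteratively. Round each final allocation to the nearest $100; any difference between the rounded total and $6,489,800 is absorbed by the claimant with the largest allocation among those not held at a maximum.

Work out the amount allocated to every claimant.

Sato: $1,995,400; Halvorsen: $1,924,100; Bergstrom: $1,126,700; Dube: $1,443,600

Combined days = 188.
Proportional shares (ignoring caps): Sato 966,565.96; Halvorsen 932,045.74; Bergstrom 1,760,530.85; Dube 2,830,657.45.
Cap binds for Bergstrom ($1,126,700), Dube ($1,443,600); remaining pool $3,919,500 reallocated over remaining days 55.
Shares after redistribution: Sato 1,995,381.82 → $1,995,400; Halvorsen 1,924,118.18 → $1,924,100.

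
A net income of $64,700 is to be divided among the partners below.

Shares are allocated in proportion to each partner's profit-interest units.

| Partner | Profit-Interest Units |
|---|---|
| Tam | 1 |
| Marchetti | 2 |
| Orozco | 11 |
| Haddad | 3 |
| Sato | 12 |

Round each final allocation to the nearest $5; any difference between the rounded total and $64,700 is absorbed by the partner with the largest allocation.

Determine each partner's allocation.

Tam: $2,230 | Marchetti: $4,460 | Orozco: $24,540 | Haddad: $6,695 | Sato: $26,775

Sum of profit-interest units: 29.
Unrounded shares: Tam 1/29 × $64,700 = 2,231.03; Marchetti 2/29 × $64,700 = 4,462.07; Orozco 11/29 × $64,700 = 24,541.38; Haddad 3/29 × $64,700 = 6,693.10; Sato 12/29 × $64,700 = 26,772.41.
Rounded to nearest $5: Tam $2,230; Marchetti $4,460; Orozco $24,540; Haddad $6,695; Sato $26,770. Sum = $64,695.
Difference $64,700 − $64,695 = +$5 applied to largest allocation (Sato): Sato becomes $26,775.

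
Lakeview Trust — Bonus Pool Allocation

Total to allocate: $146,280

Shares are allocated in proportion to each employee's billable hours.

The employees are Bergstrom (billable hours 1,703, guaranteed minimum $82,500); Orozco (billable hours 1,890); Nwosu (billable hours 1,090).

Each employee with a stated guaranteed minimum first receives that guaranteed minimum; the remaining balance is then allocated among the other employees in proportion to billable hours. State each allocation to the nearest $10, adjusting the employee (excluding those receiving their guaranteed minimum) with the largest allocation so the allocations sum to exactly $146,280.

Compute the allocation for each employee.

Minimums first: Bergstrom $82,500. Balance $63,780.
Balance split over remaining billable hours 2,980: Orozco 40,451.07 → $40,450; Nwosu 23,328.93 → $23,330.

Bergstrom: $82,500 | Orozco: $40,450 | Nwosu: $23,330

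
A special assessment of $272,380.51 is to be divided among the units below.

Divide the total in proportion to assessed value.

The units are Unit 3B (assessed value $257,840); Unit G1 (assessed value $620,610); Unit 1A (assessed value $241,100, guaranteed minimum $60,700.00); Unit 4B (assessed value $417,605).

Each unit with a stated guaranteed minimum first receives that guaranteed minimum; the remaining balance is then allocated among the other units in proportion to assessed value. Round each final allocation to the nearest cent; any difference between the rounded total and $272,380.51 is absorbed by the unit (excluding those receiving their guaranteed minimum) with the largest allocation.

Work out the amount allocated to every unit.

Unit 3B: $42,112.18 · Unit G1: $101,362.24 · Unit 1A: $60,700.00 · Unit 4B: $68,206.09

Guaranteed amounts: Unit 1A $60,700.00. Balance $211,680.51.
Balance split over remaining assessed value 1,296,055: Unit 3B 42,112.1810 → $42,112.18; Unit G1 101,362.2426 → $101,362.24; Unit 4B 68,206.0865 → $68,206.09.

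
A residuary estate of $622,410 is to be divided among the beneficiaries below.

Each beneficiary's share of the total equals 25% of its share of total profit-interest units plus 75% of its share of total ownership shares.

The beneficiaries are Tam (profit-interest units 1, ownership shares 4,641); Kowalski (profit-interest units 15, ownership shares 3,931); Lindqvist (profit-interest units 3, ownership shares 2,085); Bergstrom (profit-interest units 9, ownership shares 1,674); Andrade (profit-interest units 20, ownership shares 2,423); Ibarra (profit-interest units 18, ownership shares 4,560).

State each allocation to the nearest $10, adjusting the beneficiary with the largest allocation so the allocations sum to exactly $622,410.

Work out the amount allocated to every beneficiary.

Profit-interest units total 66; ownership shares total 19,314.
Composite weights (25% profit-interest units + 75% ownership shares): Tam 0.1840; Kowalski 0.2095; Lindqvist 0.0923; Bergstrom 0.0991; Andrade 0.1698; Ibarra 0.2453.
Unrounded shares: Tam 114,527.73; Kowalski 130,374.06; Lindqvist 57,466.01; Bergstrom 61,678.07; Andrade 105,714.69; Ibarra 152,649.44.
Rounded to nearest $10: Tam $114,530; Kowalski $130,370; Lindqvist $57,470; Bergstrom $61,680; Andrade $105,710; Ibarra $152,650. Sum = $622,410.
Sum already equals the total — no adjustment.

Tam: $114,530; Kowalski: $130,370; Lindqvist: $57,470; Bergstrom: $61,680; Andrade: $105,710; Ibarra: $152,650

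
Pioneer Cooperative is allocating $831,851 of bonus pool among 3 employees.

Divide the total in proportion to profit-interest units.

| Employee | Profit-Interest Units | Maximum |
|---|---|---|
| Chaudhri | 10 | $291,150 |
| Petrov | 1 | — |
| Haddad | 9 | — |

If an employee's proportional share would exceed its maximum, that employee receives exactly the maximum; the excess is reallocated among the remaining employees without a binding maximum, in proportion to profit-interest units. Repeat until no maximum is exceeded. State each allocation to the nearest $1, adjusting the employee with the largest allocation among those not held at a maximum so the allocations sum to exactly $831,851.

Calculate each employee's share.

Chaudhri: $291,150 | Petrov: $54,070 | Haddad: $486,631

Total profit-interest units = 20.
Unconstrained shares: Chaudhri 415,925.50; Petrov 41,592.55; Haddad 374,332.95.
Capped: Chaudhri ($291,150); residual $540,701 reallocated over remaining profit-interest units 10.
Redistributed shares: Petrov 54,070.10 → $54,070; Haddad 486,630.90 → $486,631.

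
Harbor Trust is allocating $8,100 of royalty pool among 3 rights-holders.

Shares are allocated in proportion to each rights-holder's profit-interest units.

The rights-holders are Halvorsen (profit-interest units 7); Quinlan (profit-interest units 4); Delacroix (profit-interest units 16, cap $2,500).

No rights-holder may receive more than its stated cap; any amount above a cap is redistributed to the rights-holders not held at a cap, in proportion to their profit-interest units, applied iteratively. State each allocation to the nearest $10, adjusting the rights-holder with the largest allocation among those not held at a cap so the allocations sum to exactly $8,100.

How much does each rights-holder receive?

Sum of profit-interest units: 27.
Proportional shares (ignoring caps): Halvorsen 2,100.00; Quinlan 1,200.00; Delacroix 4,800.00.
Capped: Delacroix ($2,500); remaining pool $5,600 reallocated over remaining profit-interest units 11.
Redistributed shares: Halvorsen 3,563.64 → $3,560; Quinlan 2,036.36 → $2,040.

Halvorsen: $3,560 | Quinlan: $2,040 | Delacroix: $2,500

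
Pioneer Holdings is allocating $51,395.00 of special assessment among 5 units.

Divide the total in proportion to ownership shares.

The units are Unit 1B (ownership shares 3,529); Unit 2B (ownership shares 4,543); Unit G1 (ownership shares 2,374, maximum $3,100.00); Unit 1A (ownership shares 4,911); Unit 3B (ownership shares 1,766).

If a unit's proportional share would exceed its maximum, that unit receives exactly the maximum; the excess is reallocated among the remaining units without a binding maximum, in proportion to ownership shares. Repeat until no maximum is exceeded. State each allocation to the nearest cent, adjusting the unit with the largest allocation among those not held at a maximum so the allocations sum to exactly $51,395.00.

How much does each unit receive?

Ownership shares total: 17,123.
Unconstrained shares: Unit 1B 10,592.3585; Unit 2B 13,635.8982; Unit G1 7,125.6047; Unit 1A 14,740.4570; Unit 3B 5,300.6815.
Cap binds for Unit G1 ($3,100.00); residual $48,295.00 reallocated over remaining ownership shares 14,749.
Shares after redistribution: Unit 1B 11,555.5668 → $11,555.57; Unit 2B 14,875.8685 → $14,875.87; Unit 1A 16,080.8696 → $16,080.87; Unit 3B 5,782.6951 → $5,782.70.
Rounding difference −$0.01 applied to Unit 1A → $16,080.86.

Unit 1B: $11,555.57; Unit 2B: $14,875.87; Unit G1: $3,100.00; Unit 1A: $16,080.86; Unit 3B: $5,782.70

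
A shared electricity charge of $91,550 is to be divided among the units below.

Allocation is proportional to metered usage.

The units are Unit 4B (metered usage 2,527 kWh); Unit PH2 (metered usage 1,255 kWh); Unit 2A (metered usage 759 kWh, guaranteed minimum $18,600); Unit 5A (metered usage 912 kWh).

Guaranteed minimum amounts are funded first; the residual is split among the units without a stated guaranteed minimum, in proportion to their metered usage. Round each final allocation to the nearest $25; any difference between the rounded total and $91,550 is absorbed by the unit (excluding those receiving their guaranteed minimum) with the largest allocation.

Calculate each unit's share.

Guaranteed amounts: Unit 2A $18,600. Balance $72,950.
Balance split over remaining metered usage 4,694: Unit 4B 39,272.40 → $39,275; Unit PH2 19,504.10 → $19,500; Unit 5A 14,173.50 → $14,175.

Unit 4B: $39,275; Unit PH2: $19,500; Unit 2A: $18,600; Unit 5A: $14,175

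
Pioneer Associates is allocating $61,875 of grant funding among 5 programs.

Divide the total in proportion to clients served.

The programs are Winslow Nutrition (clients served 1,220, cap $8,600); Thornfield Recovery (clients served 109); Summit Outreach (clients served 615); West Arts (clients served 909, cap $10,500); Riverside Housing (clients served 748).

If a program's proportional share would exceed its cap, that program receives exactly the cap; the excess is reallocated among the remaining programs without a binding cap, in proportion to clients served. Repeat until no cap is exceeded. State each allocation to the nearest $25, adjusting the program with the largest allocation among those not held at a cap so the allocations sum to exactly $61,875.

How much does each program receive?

Winslow Nutrition: $8,600; Thornfield Recovery: $3,175; Summit Outreach: $17,875; West Arts: $10,500; Riverside Housing: $21,725

Clients served total: 3,601.
Proportional shares (ignoring caps): Winslow Nutrition 20,962.93; Thornfield Recovery 1,872.92; Summit Outreach 10,567.38; West Arts 15,619.10; Riverside Housing 12,852.68.
Held at cap: Winslow Nutrition ($8,600), West Arts ($10,500); residual $42,775 reallocated over remaining clients served 1,472.
Shares after redistribution: Thornfield Recovery 3,167.44 → $3,175; Summit Outreach 17,871.35 → $17,875; Riverside Housing 21,736.21 → $21,725.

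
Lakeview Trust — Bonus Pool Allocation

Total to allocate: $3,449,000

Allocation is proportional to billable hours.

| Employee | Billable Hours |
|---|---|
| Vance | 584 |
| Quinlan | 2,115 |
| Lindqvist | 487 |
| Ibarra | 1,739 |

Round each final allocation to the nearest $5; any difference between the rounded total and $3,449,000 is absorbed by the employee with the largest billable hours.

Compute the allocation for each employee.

Vance: $408,980 · Quinlan: $1,481,140 · Lindqvist: $341,050 · Ibarra: $1,217,830

Total billable hours = 4,925.
Pro-rata amounts: Vance 584/4,925 × $3,449,000 = 408,977.87; Quinlan 2,115/4,925 × $3,449,000 = 1,481,144.16; Lindqvist 487/4,925 × $3,449,000 = 341,048.32; Ibarra 1,739/4,925 × $3,449,000 = 1,217,829.64.
At nearest $5: Vance $408,980; Quinlan $1,481,145; Lindqvist $341,050; Ibarra $1,217,830. Sum = $3,449,005.
Difference $3,449,000 − $3,449,005 = −$5 applied to largest billable hours (Quinlan): Quinlan becomes $1,481,140.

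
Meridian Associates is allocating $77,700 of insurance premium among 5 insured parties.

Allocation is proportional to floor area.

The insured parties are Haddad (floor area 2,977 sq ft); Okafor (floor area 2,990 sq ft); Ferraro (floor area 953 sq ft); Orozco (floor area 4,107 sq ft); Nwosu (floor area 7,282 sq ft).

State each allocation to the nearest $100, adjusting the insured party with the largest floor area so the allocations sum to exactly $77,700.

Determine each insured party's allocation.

Haddad: $12,600 | Okafor: $12,700 | Ferraro: $4,000 | Orozco: $17,400 | Nwosu: $31,000

Floor area total: 2,977 + 2,990 + 953 + 4,107 + 7,282 = 18,309.
Raw shares: Haddad 12,633.84; Okafor 12,689.01; Ferraro 4,044.36; Orozco 17,429.35; Nwosu 30,903.46.
At nearest $100: Haddad $12,600; Okafor $12,700; Ferraro $4,000; Orozco $17,400; Nwosu $30,900. Sum = $77,600.
Difference $77,700 − $77,600 = +$100 applied to largest floor area (Nwosu): Nwosu becomes $31,000.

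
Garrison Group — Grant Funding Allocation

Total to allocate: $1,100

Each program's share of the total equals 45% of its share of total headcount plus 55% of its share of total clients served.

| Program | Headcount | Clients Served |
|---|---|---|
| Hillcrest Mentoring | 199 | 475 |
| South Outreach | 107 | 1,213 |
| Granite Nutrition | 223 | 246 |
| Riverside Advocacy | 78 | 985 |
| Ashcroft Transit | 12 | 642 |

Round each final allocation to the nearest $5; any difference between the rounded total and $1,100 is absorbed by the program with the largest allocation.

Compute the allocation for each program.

Headcount total 619; clients served total 3,561.
Composite weights (45% headcount + 55% clients served): Hillcrest Mentoring 0.2180; South Outreach 0.2651; Granite Nutrition 0.2001; Riverside Advocacy 0.2088; Ashcroft Transit 0.1079.
Proportional shares: Hillcrest Mentoring 239.84; South Outreach 291.65; Granite Nutrition 220.12; Riverside Advocacy 229.72; Ashcroft Transit 118.67.
After rounding ($5): Hillcrest Mentoring $240; South Outreach $290; Granite Nutrition $220; Riverside Advocacy $230; Ashcroft Transit $120. Sum = $1,100.
Sum already equals the total — no adjustment.

Hillcrest Mentoring: $240 | South Outreach: $290 | Granite Nutrition: $220 | Riverside Advocacy: $230 | Ashcroft Transit: $120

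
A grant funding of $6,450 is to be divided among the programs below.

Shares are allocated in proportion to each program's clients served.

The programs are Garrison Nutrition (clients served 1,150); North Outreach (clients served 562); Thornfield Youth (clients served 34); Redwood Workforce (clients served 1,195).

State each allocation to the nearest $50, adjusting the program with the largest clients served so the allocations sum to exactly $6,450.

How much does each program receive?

Total clients served = 2,941.
Raw shares: Garrison Nutrition 1,150/2,941 × $6,450 = 2,522.10; North Outreach 562/2,941 × $6,450 = 1,232.54; Thornfield Youth 34/2,941 × $6,450 = 74.57; Redwood Workforce 1,195/2,941 × $6,450 = 2,620.79.
Rounded to nearest $50: Garrison Nutrition $2,500; North Outreach $1,250; Thornfield Youth $50; Redwood Workforce $2,600. Sum = $6,400.
Difference $6,450 − $6,400 = +$50 applied to largest clients served (Redwood Workforce): Redwood Workforce becomes $2,650.

Garrison Nutrition: $2,500 | North Outreach: $1,250 | Thornfield Youth: $50 | Redwood Workforce: $2,650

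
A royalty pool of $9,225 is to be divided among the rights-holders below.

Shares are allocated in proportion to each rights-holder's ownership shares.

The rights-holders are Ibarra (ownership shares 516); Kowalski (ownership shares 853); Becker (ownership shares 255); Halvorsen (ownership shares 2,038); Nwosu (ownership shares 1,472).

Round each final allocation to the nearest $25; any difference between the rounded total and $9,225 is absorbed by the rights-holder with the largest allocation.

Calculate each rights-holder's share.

Sum of ownership shares: 5,134.
Proportional shares: Ibarra 516/5,134 × $9,225 = 927.17; Kowalski 853/5,134 × $9,225 = 1,532.71; Becker 255/5,134 × $9,225 = 458.20; Halvorsen 2,038/5,134 × $9,225 = 3,661.97; Nwosu 1,472/5,134 × $9,225 = 2,644.96.
At nearest $25: Ibarra $925; Kowalski $1,525; Becker $450; Halvorsen $3,650; Nwosu $2,650. Sum = $9,200.
Difference $9,225 − $9,200 = +$25 applied to largest allocation (Halvorsen): Halvorsen becomes $3,675.

Ibarra: $925 | Kowalski: $1,525 | Becker: $450 | Halvorsen: $3,675 | Nwosu: $2,650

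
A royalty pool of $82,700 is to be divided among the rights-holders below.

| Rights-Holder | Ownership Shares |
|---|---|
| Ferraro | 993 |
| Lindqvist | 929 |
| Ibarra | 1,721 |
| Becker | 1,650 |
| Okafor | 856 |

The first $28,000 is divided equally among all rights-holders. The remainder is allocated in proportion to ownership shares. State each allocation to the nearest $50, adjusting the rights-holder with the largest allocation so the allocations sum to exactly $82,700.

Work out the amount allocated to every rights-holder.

$28,000 shared equally gives $5,600 per rights-holder.
Remainder $54,700 by ownership shares (total 6,149): Ferraro 8,833.49 → $8,850; Lindqvist 8,264.16 → $8,250; Ibarra 15,309.60 → $15,300; Becker 14,678.00 → $14,700; Okafor 7,614.77 → $7,600.
Totals: Ferraro $5,600 + $8,850 = $14,450; Lindqvist $5,600 + $8,250 = $13,850; Ibarra $5,600 + $15,300 = $20,900; Becker $5,600 + $14,700 = $20,300; Okafor $5,600 + $7,600 = $13,200.

Ferraro: $14,450 · Lindqvist: $13,850 · Ibarra: $20,900 · Becker: $20,300 · Okafor: $13,200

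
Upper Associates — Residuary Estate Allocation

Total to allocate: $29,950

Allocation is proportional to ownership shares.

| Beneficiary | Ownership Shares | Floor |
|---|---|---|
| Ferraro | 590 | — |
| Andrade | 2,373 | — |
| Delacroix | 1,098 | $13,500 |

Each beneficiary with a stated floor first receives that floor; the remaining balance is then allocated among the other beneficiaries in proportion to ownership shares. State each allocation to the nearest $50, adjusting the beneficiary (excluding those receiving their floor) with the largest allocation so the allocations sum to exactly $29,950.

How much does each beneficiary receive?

Ferraro: $3,300; Andrade: $13,150; Delacroix: $13,500

Fund the minimums — Delacroix $13,500. Residual $16,450.
Residual split over remaining ownership shares 2,963: Ferraro 3,275.57 → $3,300; Andrade 13,174.43 → $13,150.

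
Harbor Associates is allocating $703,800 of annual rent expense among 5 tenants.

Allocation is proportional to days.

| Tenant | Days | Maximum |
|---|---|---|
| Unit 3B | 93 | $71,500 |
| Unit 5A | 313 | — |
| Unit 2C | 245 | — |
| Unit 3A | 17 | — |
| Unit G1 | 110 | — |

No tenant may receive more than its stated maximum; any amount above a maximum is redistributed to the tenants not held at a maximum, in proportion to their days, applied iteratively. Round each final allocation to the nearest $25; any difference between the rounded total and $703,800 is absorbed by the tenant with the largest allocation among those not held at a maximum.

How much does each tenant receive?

Unit 3B: $71,500 · Unit 5A: $288,925 · Unit 2C: $226,150 · Unit 3A: $15,700 · Unit G1: $101,525

Combined days = 778.
Unconstrained shares: Unit 3B 84,130.33; Unit 5A 283,148.33; Unit 2C 221,633.68; Unit 3A 15,378.66; Unit G1 99,509.00.
Held at cap: Unit 3B ($71,500); residual $632,300 reallocated over remaining days 685.
Remaining shares: Unit 5A 288,919.56 → $288,925; Unit 2C 226,151.09 → $226,150; Unit 3A 15,692.12 → $15,700; Unit G1 101,537.23 → $101,525.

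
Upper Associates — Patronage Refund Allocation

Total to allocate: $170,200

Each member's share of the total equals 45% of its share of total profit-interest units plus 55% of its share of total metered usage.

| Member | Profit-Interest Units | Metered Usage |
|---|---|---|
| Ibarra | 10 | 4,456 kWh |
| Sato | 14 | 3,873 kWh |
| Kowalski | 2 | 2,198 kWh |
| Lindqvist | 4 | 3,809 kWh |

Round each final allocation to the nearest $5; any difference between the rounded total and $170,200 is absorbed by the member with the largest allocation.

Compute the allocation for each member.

Totals — profit-interest units 30, metered usage 14,336.
Composite weights (45% profit-interest units + 55% metered usage): Ibarra 0.3210; Sato 0.3586; Kowalski 0.1143; Lindqvist 0.2061.
Unrounded shares: Ibarra 54,626.41; Sato 61,031.59; Kowalski 19,458.31; Lindqvist 35,083.69.
Rounded to nearest $5: Ibarra $54,625; Sato $61,030; Kowalski $19,460; Lindqvist $35,085. Sum = $170,200.
No rounding difference to absorb.

Ibarra: $54,625 | Sato: $61,030 | Kowalski: $19,460 | Lindqvist: $35,085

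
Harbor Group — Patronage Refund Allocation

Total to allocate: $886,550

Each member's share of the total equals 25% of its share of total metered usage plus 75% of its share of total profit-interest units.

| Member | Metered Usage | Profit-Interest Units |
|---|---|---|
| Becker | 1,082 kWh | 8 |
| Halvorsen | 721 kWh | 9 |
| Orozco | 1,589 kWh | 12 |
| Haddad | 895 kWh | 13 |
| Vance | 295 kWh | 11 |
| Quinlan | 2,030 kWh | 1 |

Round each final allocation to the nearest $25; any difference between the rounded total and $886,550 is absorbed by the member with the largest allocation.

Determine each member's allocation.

Totals — metered usage 6,612, profit-interest units 54.
Blended shares (25% metered usage + 75% profit-interest units): Becker 0.1520; Halvorsen 0.1523; Orozco 0.2267; Haddad 0.2144; Vance 0.1639; Quinlan 0.0906.
Proportional shares: Becker 134,774.73; Halvorsen 134,987.03; Orozco 201,022.40; Haddad 190,072.37; Vance 145,333.68; Quinlan 80,359.80.
After rounding ($25): Becker $134,775; Halvorsen $134,975; Orozco $201,025; Haddad $190,075; Vance $145,325; Quinlan $80,350. Sum = $886,525.
Difference $886,550 − $886,525 = +$25 applied to largest allocation (Orozco): Orozco becomes $201,050.

Becker: $134,775; Halvorsen: $134,975; Orozco: $201,050; Haddad: $190,075; Vance: $145,325; Quinlan: $80,350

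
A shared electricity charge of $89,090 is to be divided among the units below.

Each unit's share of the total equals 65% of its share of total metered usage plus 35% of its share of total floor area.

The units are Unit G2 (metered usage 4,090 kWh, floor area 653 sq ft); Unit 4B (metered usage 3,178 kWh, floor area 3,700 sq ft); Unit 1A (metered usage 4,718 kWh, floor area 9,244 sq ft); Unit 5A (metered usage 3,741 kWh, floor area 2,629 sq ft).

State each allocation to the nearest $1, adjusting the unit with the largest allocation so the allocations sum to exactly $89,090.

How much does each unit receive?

Unit G2: $16,315 | Unit 4B: $18,812 | Unit 1A: $35,136 | Unit 5A: $18,827

Totals — metered usage 15,727, floor area 16,226.
Composite weights (65% metered usage + 35% floor area): Unit G2 0.1831; Unit 4B 0.2112; Unit 1A 0.3944; Unit 5A 0.2113.
Proportional shares: Unit G2 16,314.69; Unit 4B 18,812.03; Unit 1A 35,136.37; Unit 5A 18,826.91.
After rounding ($1): Unit G2 $16,315; Unit 4B $18,812; Unit 1A $35,136; Unit 5A $18,827. Sum = $89,090.
Sum already equals the total — no adjustment.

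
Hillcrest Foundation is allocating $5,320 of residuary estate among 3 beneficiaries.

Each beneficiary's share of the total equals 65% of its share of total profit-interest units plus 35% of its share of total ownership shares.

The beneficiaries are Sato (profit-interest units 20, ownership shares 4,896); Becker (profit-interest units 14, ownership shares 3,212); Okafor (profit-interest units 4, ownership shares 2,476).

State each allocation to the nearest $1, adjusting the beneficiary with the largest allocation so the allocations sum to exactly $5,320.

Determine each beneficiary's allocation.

Sato: $2,681 | Becker: $1,839 | Okafor: $800

Totals — profit-interest units 38, ownership shares 10,584.
Blended shares (65% profit-interest units + 35% ownership shares): Sato 0.5040; Becker 0.3457; Okafor 0.1503.
Pro-rata amounts: Sato 2,681.33; Becker 1,839.07; Okafor 799.59.
Rounded to nearest $1: Sato $2,681; Becker $1,839; Okafor $800. Sum = $5,320.
Sum already equals the total — no adjustment.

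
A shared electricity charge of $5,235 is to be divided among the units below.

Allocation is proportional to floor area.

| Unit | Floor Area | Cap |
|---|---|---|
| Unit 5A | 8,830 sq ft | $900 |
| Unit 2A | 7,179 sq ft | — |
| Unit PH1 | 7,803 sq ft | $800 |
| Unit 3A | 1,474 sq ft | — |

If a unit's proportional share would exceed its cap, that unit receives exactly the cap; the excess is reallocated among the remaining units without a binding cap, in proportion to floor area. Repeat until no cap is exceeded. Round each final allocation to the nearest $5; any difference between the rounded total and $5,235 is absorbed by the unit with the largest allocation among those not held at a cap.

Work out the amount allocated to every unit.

Unit 5A: $900 | Unit 2A: $2,935 | Unit PH1: $800 | Unit 3A: $600

Total floor area = 25,286.
Unconstrained shares: Unit 5A 1,828.09; Unit 2A 1,486.28; Unit PH1 1,615.47; Unit 3A 305.16.
Held at cap: Unit 5A ($900), Unit PH1 ($800); residual $3,535 reallocated over remaining floor area 8,653.
Remaining shares: Unit 2A 2,932.83 → $2,935; Unit 3A 602.17 → $600.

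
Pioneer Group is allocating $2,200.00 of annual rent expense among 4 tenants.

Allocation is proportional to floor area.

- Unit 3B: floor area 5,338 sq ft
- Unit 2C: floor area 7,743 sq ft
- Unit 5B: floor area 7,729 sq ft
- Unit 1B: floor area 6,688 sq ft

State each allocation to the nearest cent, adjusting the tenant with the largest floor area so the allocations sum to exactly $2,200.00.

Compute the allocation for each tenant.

Unit 3B: $427.07; Unit 2C: $619.49; Unit 5B: $618.36; Unit 1B: $535.08

Combined floor area = 5,338 + 7,743 + 7,729 + 6,688 = 27,498.
Raw shares: Unit 3B 427.0711; Unit 2C 619.4851; Unit 5B 618.36497; Unit 1B 535.0789.
Rounded to nearest cent: Unit 3B $427.07; Unit 2C $619.49; Unit 5B $618.36; Unit 1B $535.08. Sum = $2,200.00.
Sum already equals the total — no adjustment.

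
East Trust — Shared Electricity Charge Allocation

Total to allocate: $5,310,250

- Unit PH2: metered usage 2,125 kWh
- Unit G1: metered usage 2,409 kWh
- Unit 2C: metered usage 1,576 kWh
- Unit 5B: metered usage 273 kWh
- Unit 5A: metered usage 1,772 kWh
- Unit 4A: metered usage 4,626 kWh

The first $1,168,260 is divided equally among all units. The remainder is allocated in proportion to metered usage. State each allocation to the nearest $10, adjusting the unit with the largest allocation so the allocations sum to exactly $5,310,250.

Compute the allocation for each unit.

Unit PH2: $883,370 · Unit G1: $975,400 · Unit 2C: $705,450 · Unit 5B: $283,180 · Unit 5A: $768,970 · Unit 4A: $1,693,880

Equal tier: $1,168,260 ÷ 6 = $194,710 apiece.
Remainder $4,141,990 by metered usage (total 12,781): Unit PH2 688,657.28 → $688,660; Unit G1 780,694.30 → $780,690; Unit 2C 510,740.65 → $510,740; Unit 5B 88,472.21 → $88,470; Unit 5A 574,259.16 → $574,260; Unit 4A 1,499,166.40 → $1,499,170.
Totals: Unit PH2 $194,710 + $688,660 = $883,370; Unit G1 $194,710 + $780,690 = $975,400; Unit 2C $194,710 + $510,740 = $705,450; Unit 5B $194,710 + $88,470 = $283,180; Unit 5A $194,710 + $574,260 = $768,970; Unit 4A $194,710 + $1,499,170 = $1,693,880.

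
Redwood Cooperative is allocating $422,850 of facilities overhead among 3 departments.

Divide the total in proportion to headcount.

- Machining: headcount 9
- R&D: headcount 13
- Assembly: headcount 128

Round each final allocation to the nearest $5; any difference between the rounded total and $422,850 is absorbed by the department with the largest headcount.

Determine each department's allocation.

Total headcount = 150.
Raw shares: Machining 9/150 × $422,850 = 25,371.00; R&D 13/150 × $422,850 = 36,647.00; Assembly 128/150 × $422,850 = 360,832.00.
Rounded to nearest $5: Machining $25,370; R&D $36,645; Assembly $360,830. Sum = $422,845.
Difference $422,850 − $422,845 = +$5 applied to largest headcount (Assembly): Assembly becomes $360,835.

Machining: $25,370 · R&D: $36,645 · Assembly: $360,835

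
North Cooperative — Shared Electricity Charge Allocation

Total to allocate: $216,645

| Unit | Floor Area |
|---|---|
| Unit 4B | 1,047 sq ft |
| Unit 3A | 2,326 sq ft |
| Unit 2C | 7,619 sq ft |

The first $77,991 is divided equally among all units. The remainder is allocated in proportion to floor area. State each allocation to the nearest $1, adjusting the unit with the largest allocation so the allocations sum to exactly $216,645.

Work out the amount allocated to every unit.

Unit 4B: $39,204 · Unit 3A: $55,337 · Unit 2C: $122,104

First tranche $77,991 split equally: $25,997 each.
Remainder $138,654 by floor area (total 10,992): Unit 4B 13,206.94 → $13,207; Unit 3A 29,340.36 → $29,340; Unit 2C 96,106.70 → $96,107.
Totals: Unit 4B $25,997 + $13,207 = $39,204; Unit 3A $25,997 + $29,340 = $55,337; Unit 2C $25,997 + $96,107 = $122,104.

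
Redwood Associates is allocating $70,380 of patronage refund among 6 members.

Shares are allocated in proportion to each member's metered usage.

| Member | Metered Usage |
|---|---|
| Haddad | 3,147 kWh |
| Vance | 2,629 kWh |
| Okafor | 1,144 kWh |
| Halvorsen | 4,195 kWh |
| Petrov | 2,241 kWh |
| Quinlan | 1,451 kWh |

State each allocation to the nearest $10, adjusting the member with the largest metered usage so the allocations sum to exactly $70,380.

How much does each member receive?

Haddad: $14,960 · Vance: $12,500 · Okafor: $5,440 · Halvorsen: $19,930 · Petrov: $10,650 · Quinlan: $6,900

Total metered usage = 14,807.
Pro-rata amounts: Haddad 3,147/14,807 × $70,380 = 14,958.19; Vance 2,629/14,807 × $70,380 = 12,496.05; Okafor 1,144/14,807 × $70,380 = 5,437.61; Halvorsen 4,195/14,807 × $70,380 = 19,939.49; Petrov 2,241/14,807 × $70,380 = 10,651.83; Quinlan 1,451/14,807 × $70,380 = 6,896.83.
Rounded to nearest $10: Haddad $14,960; Vance $12,500; Okafor $5,440; Halvorsen $19,940; Petrov $10,650; Quinlan $6,900. Sum = $70,390.
Difference $70,380 − $70,390 = −$10 applied to largest metered usage (Halvorsen): Halvorsen becomes $19,930.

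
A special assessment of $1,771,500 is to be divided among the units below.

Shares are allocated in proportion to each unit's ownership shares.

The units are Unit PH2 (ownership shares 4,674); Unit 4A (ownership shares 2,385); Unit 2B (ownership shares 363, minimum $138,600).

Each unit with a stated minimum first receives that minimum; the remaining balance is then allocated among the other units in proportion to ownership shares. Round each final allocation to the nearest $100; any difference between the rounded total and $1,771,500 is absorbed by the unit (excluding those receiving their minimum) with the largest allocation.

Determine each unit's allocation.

Fund the minimums — Unit 2B $138,600. Remaining pool $1,632,900.
Remaining pool split over remaining ownership shares 7,059: Unit PH2 1,081,197.71 → $1,081,200; Unit 4A 551,702.29 → $551,700.

Unit PH2: $1,081,200 · Unit 4A: $551,700 · Unit 2B: $138,600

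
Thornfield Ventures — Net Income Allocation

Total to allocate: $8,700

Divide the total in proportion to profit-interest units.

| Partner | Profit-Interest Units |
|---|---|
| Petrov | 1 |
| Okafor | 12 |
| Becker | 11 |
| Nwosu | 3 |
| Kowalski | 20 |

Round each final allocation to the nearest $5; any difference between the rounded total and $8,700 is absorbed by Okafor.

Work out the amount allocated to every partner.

Petrov: $185 | Okafor: $2,225 | Becker: $2,035 | Nwosu: $555 | Kowalski: $3,700

Sum of profit-interest units: 47.
Raw shares: Petrov 1/47 × $8,700 = 185.11; Okafor 12/47 × $8,700 = 2,221.28; Becker 11/47 × $8,700 = 2,036.17; Nwosu 3/47 × $8,700 = 555.32; Kowalski 20/47 × $8,700 = 3,702.13.
Rounded to nearest $5: Petrov $185; Okafor $2,220; Becker $2,035; Nwosu $555; Kowalski $3,700. Sum = $8,695.
Difference $8,700 − $8,695 = +$5 applied to Okafor: Okafor becomes $2,225.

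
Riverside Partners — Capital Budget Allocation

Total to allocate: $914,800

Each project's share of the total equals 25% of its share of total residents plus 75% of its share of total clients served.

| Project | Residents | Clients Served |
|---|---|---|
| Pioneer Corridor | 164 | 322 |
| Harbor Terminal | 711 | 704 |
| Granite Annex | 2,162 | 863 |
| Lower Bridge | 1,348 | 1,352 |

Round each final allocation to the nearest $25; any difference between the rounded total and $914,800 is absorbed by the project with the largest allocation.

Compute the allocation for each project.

Totals — residents 4,385, clients served 3,241.
Composite weights (25% residents + 75% clients served): Pioneer Corridor 0.0839; Harbor Terminal 0.2034; Granite Annex 0.3230; Lower Bridge 0.3897.
Pro-rata amounts: Pioneer Corridor 76,718.87; Harbor Terminal 186,114.78; Granite Annex 295,451.12; Lower Bridge 356,515.22.
After rounding ($25): Pioneer Corridor $76,725; Harbor Terminal $186,125; Granite Annex $295,450; Lower Bridge $356,525. Sum = $914,825.
Difference $914,800 − $914,825 = −$25 applied to largest allocation (Lower Bridge): Lower Bridge becomes $356,500.

Pioneer Corridor: $76,725 | Harbor Terminal: $186,125 | Granite Annex: $295,450 | Lower Bridge: $356,500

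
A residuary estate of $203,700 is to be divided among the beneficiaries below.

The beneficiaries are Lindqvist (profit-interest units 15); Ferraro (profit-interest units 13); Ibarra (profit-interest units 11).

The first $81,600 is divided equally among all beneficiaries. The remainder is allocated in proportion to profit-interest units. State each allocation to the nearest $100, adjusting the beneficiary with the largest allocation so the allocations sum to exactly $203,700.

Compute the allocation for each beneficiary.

Lindqvist: $74,200 | Ferraro: $67,900 | Ibarra: $61,600

Equal tier: $81,600 ÷ 3 = $27,200 apiece.
Remainder $122,100 by profit-interest units (total 39): Lindqvist 46,961.54 → $47,000; Ferraro 40,700.00 → $40,700; Ibarra 34,438.46 → $34,400.
Totals: Lindqvist $27,200 + $47,000 = $74,200; Ferraro $27,200 + $40,700 = $67,900; Ibarra $27,200 + $34,400 = $61,600.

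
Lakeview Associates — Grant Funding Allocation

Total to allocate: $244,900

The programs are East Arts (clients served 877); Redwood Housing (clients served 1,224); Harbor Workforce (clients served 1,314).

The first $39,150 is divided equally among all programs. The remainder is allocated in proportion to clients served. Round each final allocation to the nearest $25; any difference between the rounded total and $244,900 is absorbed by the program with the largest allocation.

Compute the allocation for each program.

East Arts: $65,900; Redwood Housing: $86,800; Harbor Workforce: $92,200

First tranche $39,150 split equally: $13,050 each.
Remainder $205,750 by clients served (total 3,415): East Arts 52,838.29 → $52,850; Redwood Housing 73,744.66 → $73,750; Harbor Workforce 79,167.06 → $79,175.
Rounding difference −$25 on remainder applied to Harbor Workforce.
Totals: East Arts $13,050 + $52,850 = $65,900; Redwood Housing $13,050 + $73,750 = $86,800; Harbor Workforce $13,050 + $79,150 = $92,200.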